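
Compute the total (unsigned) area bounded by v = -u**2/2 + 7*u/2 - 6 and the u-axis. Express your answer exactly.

1/12

The curve meets the u-axis where -u**2/2 + 7*u/2 - 6 = 0, i.e. -(u - 4)*(u - 3)/2 = 0, at u = 3, 4.
On [3, 4] the curve lies above the axis; ∫[3,4] (-u**2/2 + 7*u/2 - 6) du = 1/12, giving area 1/12.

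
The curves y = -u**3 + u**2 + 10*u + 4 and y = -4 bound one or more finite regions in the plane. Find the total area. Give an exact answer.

Set the curves equal: -u**3 + u**2 + 10*u + 4 = -4, so -u**3 + u**2 + 10*u + 8 = 0, which factors as -(u - 4)*(u + 1)*(u + 2) = 0. The curves meet at u = -2, -1, 4.
On [-2, -1], y = -4 is on top; that piece has area ∫[-2,-1] (-(-u**3 + u**2 + 10*u + 8)) du = 11/12.
On [-1, 4], y = -u**3 + u**2 + 10*u + 4 is on top; that piece has area ∫[-1,4] (-u**3 + u**2 + 10*u + 8) du = 875/12.
Total enclosed area = 11/12 + 875/12 = 443/6.

443/6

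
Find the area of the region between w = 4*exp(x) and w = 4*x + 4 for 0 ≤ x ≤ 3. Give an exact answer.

-34 + 4*exp(3)

On [0, 3], (4*exp(x)) - (4*x + 4) = -4*x + 4*exp(x) - 4 is ≥ 0 throughout, so the area is a single integral of |-4*x + 4*exp(x) - 4|.
∫[0,3] (-4*x + 4*exp(x) - 4) dx = -34 + 4*exp(3).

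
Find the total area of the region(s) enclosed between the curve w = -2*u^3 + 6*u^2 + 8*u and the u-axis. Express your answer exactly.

131/2

The curve meets the u-axis where -2*u^3 + 6*u^2 + 8*u = 0, i.e. -2*u*(u - 4)*(u + 1) = 0, at u = -1, 0, 4.
On [-1, 0] the curve lies below the axis; ∫[-1,0] (-2*u^3 + 6*u^2 + 8*u) du = -3/2, giving area 3/2.
On [0, 4] the curve lies above the axis; ∫[0,4] (-2*u^3 + 6*u^2 + 8*u) du = 64, giving area 64.
Total area = 3/2 + 64 = 131/2.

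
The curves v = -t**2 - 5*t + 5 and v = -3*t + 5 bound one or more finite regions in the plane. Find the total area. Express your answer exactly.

Set the curves equal: -t**2 - 5*t + 5 = -3*t + 5, so -t**2 - 2*t = 0, which factors as -t*(t + 2) = 0. The curves meet at t = -2, 0.
On [-2, 0], v = -t**2 - 5*t + 5 is on top; that piece has area ∫[-2,0] (-t**2 - 2*t) dt = 4/3.

4/3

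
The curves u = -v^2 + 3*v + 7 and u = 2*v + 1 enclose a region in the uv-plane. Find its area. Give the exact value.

Both boundary curves give u as a function of v, so integrate with respect to v. Setting them equal: -v^2 + v + 6 = 0, i.e. -(v - 3)*(v + 2) = 0, so they meet at v = -2, 3.
For v in [-2, 3], u = -v^2 + 3*v + 7 is on the right; area = ∫[-2,3] (-v^2 + v + 6) dv = 125/6.

125/6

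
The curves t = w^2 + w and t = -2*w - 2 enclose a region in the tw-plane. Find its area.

1/6

Both boundary curves give t as a function of w, so integrate with respect to w. Setting them equal: w^2 + 3*w + 2 = 0, i.e. (w + 1)*(w + 2) = 0, so they meet at w = -2, -1.
For w in [-2, -1], t = w^2 + w is on the left; area = ∫[-2,-1] (-(w^2 + 3*w + 2)) dw = 1/6.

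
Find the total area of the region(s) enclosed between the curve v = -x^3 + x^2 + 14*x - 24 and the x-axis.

The curve meets the x-axis where -x^3 + x^2 + 14*x - 24 = 0, i.e. -(x - 3)*(x - 2)*(x + 4) = 0, at x = -4, 2, 3.
On [-4, 2] the curve lies below the axis; ∫[-4,2] (-x^3 + x^2 + 14*x - 24) dx = -144, giving area 144.
On [2, 3] the curve lies above the axis; ∫[2,3] (-x^3 + x^2 + 14*x - 24) dx = 13/12, giving area 13/12.
Total area = 144 + 13/12 = 1741/12.

1741/12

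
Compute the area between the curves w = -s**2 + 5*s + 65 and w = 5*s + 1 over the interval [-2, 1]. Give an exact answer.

On [-2, 1], (-s**2 + 5*s + 65) - (5*s + 1) = -s**2 + 64 is ≥ 0 throughout, so the area is a single integral of |-s**2 + 64|.
∫[-2,1] (-s**2 + 64) ds = 189.

189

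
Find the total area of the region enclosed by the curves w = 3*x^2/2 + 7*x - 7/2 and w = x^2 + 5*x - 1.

Set the curves equal: 3*x^2/2 + 7*x - 7/2 = x^2 + 5*x - 1, so x^2/2 + 2*x - 5/2 = 0, which factors as (x - 1)*(x + 5)/2 = 0. The curves meet at x = -5, 1.
On [-5, 1], w = x^2 + 5*x - 1 is on top; that piece has area ∫[-5,1] (-(x^2/2 + 2*x - 5/2)) dx = 18.

18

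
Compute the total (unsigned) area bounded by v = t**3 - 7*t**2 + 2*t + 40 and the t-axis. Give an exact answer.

1741/12

The curve meets the t-axis where t**3 - 7*t**2 + 2*t + 40 = 0, i.e. (t - 5)*(t - 4)*(t + 2) = 0, at t = -2, 4, 5.
On [-2, 4] the curve lies above the axis; ∫[-2,4] (t**3 - 7*t**2 + 2*t + 40) dt = 144, giving area 144.
On [4, 5] the curve lies below the axis; ∫[4,5] (t**3 - 7*t**2 + 2*t + 40) dt = -13/12, giving area 13/12.
Total area = 144 + 13/12 = 1741/12.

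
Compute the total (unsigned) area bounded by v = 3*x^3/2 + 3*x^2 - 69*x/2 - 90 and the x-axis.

The curve meets the x-axis where 3*x^3/2 + 3*x^2 - 69*x/2 - 90 = 0, i.e. 3*(x - 5)*(x + 3)*(x + 4)/2 = 0, at x = -4, -3, 5.
On [-4, -3] the curve lies above the axis; ∫[-4,-3] (3*x^3/2 + 3*x^2 - 69*x/2 - 90) dx = 17/8, giving area 17/8.
On [-3, 5] the curve lies below the axis; ∫[-3,5] (3*x^3/2 + 3*x^2 - 69*x/2 - 90) dx = -640, giving area 640.
Total area = 17/8 + 640 = 5137/8.

5137/8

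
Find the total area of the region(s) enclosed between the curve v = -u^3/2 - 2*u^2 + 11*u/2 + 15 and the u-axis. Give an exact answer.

The curve meets the u-axis where -u^3/2 - 2*u^2 + 11*u/2 + 15 = 0, i.e. -(u - 3)*(u + 2)*(u + 5)/2 = 0, at u = -5, -2, 3.
On [-5, -2] the curve lies below the axis; ∫[-5,-2] (-u^3/2 - 2*u^2 + 11*u/2 + 15) du = -117/8, giving area 117/8.
On [-2, 3] the curve lies above the axis; ∫[-2,3] (-u^3/2 - 2*u^2 + 11*u/2 + 15) du = 1375/24, giving area 1375/24.
Total area = 117/8 + 1375/24 = 863/12.

863/12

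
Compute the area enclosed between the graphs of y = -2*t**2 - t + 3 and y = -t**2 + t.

32/3

Set the curves equal: -2*t**2 - t + 3 = -t**2 + t, so -t**2 - 2*t + 3 = 0, which factors as -(t - 1)*(t + 3) = 0. The curves meet at t = -3, 1.
On [-3, 1], y = -2*t**2 - t + 3 is on top; that piece has area ∫[-3,1] (-t**2 - 2*t + 3) dt = 32/3.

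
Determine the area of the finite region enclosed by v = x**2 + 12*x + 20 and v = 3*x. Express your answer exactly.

1/6

Set the curves equal: x**2 + 12*x + 20 = 3*x, so x**2 + 9*x + 20 = 0, which factors as (x + 4)*(x + 5) = 0. The curves meet at x = -5, -4.
On [-5, -4], v = 3*x is on top; that piece has area ∫[-5,-4] (-(x**2 + 9*x + 20)) dx = 1/6.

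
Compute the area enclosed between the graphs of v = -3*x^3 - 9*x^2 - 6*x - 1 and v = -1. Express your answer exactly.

Set the curves equal: -3*x^3 - 9*x^2 - 6*x - 1 = -1, so -3*x^3 - 9*x^2 - 6*x = 0, which factors as -3*x*(x + 1)*(x + 2) = 0. The curves meet at x = -2, -1, 0.
On [-2, -1], v = -1 is on top; that piece has area ∫[-2,-1] (-(-3*x^3 - 9*x^2 - 6*x)) dx = 3/4.
On [-1, 0], v = -3*x^3 - 9*x^2 - 6*x - 1 is on top; that piece has area ∫[-1,0] (-3*x^3 - 9*x^2 - 6*x) dx = 3/4.
Total enclosed area = 3/4 + 3/4 = 3/2.

3/2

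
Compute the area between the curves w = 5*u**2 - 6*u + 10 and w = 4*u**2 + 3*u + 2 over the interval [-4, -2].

On [-4, -2], (5*u**2 - 6*u + 10) - (4*u**2 + 3*u + 2) = u**2 - 9*u + 8 is ≥ 0 throughout, so the area is a single integral of |u**2 - 9*u + 8|.
∫[-4,-2] (u**2 - 9*u + 8) du = 266/3.

266/3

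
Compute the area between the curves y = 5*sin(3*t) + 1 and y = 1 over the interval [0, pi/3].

On [0, pi/3], (5*sin(3*t) + 1) - (1) = 5*sin(3*t) is ≥ 0 throughout, so the area is a single integral of |5*sin(3*t)|.
∫[0,pi/3] (5*sin(3*t)) dt = 10/3.

10/3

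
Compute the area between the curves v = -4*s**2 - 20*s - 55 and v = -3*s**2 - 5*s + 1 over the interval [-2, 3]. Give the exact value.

On [-2, 3], (-4*s**2 - 20*s - 55) - (-3*s**2 - 5*s + 1) = -s**2 - 15*s - 56 is ≤ 0 throughout, so the area is a single integral of |-s**2 - 15*s - 56|.
∫[-2,3] (-s**2 - 15*s - 56) ds = -1975/6; the area of that piece is 1975/6.

1975/6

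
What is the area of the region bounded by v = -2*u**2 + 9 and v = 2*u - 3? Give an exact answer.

125/3

Set the curves equal: -2*u**2 + 9 = 2*u - 3, so -2*u**2 - 2*u + 12 = 0, which factors as -2*(u - 2)*(u + 3) = 0. The curves meet at u = -3, 2.
On [-3, 2], v = -2*u**2 + 9 is on top; that piece has area ∫[-3,2] (-2*u**2 - 2*u + 12) du = 125/3.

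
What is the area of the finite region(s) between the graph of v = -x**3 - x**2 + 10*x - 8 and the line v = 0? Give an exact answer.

The curve meets the x-axis where -x**3 - x**2 + 10*x - 8 = 0, i.e. -(x - 2)*(x - 1)*(x + 4) = 0, at x = -4, 1, 2.
On [-4, 1] the curve lies below the axis; ∫[-4,1] (-x**3 - x**2 + 10*x - 8) dx = -875/12, giving area 875/12.
On [1, 2] the curve lies above the axis; ∫[1,2] (-x**3 - x**2 + 10*x - 8) dx = 11/12, giving area 11/12.
Total area = 875/12 + 11/12 = 443/6.

443/6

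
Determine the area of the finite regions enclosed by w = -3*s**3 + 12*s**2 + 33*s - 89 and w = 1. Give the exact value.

Set the curves equal: -3*s**3 + 12*s**2 + 33*s - 89 = 1, so -3*s**3 + 12*s**2 + 33*s - 90 = 0, which factors as -3*(s - 5)*(s - 2)*(s + 3) = 0. The curves meet at s = -3, 2, 5.
On [-3, 2], w = 1 is on top; that piece has area ∫[-3,2] (-(-3*s**3 + 12*s**2 + 33*s - 90)) ds = 1375/4.
On [2, 5], w = -3*s**3 + 12*s**2 + 33*s - 89 is on top; that piece has area ∫[2,5] (-3*s**3 + 12*s**2 + 33*s - 90) ds = 351/4.
Total enclosed area = 1375/4 + 351/4 = 863/2.

863/2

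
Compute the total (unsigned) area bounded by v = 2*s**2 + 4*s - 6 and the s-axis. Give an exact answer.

64/3

The curve meets the s-axis where 2*s**2 + 4*s - 6 = 0, i.e. 2*(s - 1)*(s + 3) = 0, at s = -3, 1.
On [-3, 1] the curve lies below the axis; ∫[-3,1] (2*s**2 + 4*s - 6) ds = -64/3, giving area 64/3.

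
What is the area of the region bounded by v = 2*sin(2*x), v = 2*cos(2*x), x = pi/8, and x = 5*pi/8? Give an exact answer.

2*sqrt(2)

On [pi/8, 5*pi/8], (2*sin(2*x)) - (2*cos(2*x)) = 2*sin(2*x) - 2*cos(2*x) is ≥ 0 throughout, so the area is a single integral of |2*sin(2*x) - 2*cos(2*x)|.
∫[pi/8,5*pi/8] (2*sin(2*x) - 2*cos(2*x)) dx = 2*sqrt(2).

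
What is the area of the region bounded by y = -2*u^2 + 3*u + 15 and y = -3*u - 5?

343/3

Set the curves equal: -2*u^2 + 3*u + 15 = -3*u - 5, so -2*u^2 + 6*u + 20 = 0, which factors as -2*(u - 5)*(u + 2) = 0. The curves meet at u = -2, 5.
On [-2, 5], y = -2*u^2 + 3*u + 15 is on top; that piece has area ∫[-2,5] (-2*u^2 + 6*u + 20) du = 343/3.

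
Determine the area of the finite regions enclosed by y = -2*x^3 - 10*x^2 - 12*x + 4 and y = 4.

Set the curves equal: -2*x^3 - 10*x^2 - 12*x + 4 = 4, so -2*x^3 - 10*x^2 - 12*x = 0, which factors as -2*x*(x + 2)*(x + 3) = 0. The curves meet at x = -3, -2, 0.
On [-3, -2], y = 4 is on top; that piece has area ∫[-3,-2] (-(-2*x^3 - 10*x^2 - 12*x)) dx = 5/6.
On [-2, 0], y = -2*x^3 - 10*x^2 - 12*x + 4 is on top; that piece has area ∫[-2,0] (-2*x^3 - 10*x^2 - 12*x) dx = 16/3.
Total enclosed area = 5/6 + 16/3 = 37/6.

37/6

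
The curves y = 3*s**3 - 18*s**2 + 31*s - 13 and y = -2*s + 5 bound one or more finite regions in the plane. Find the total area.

3/2

Set the curves equal: 3*s**3 - 18*s**2 + 31*s - 13 = -2*s + 5, so 3*s**3 - 18*s**2 + 33*s - 18 = 0, which factors as 3*(s - 3)*(s - 2)*(s - 1) = 0. The curves meet at s = 1, 2, 3.
On [1, 2], y = 3*s**3 - 18*s**2 + 31*s - 13 is on top; that piece has area ∫[1,2] (3*s**3 - 18*s**2 + 33*s - 18) ds = 3/4.
On [2, 3], y = -2*s + 5 is on top; that piece has area ∫[2,3] (-(3*s**3 - 18*s**2 + 33*s - 18)) ds = 3/4.
Total enclosed area = 3/4 + 3/4 = 3/2.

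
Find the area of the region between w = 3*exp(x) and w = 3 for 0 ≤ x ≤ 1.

On [0, 1], (3*exp(x)) - (3) = 3*exp(x) - 3 is ≥ 0 throughout, so the area is a single integral of |3*exp(x) - 3|.
∫[0,1] (3*exp(x) - 3) dx = -6 + 3*exp(1).

-6 + 3*exp(1)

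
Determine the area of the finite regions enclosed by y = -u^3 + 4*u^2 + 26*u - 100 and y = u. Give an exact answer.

4019/6

Set the curves equal: -u^3 + 4*u^2 + 26*u - 100 = u, so -u^3 + 4*u^2 + 25*u - 100 = 0, which factors as -(u - 5)*(u - 4)*(u + 5) = 0. The curves meet at u = -5, 4, 5.
On [-5, 4], y = u is on top; that piece has area ∫[-5,4] (-(-u^3 + 4*u^2 + 25*u - 100)) du = 2673/4.
On [4, 5], y = -u^3 + 4*u^2 + 26*u - 100 is on top; that piece has area ∫[4,5] (-u^3 + 4*u^2 + 25*u - 100) du = 19/12.
Total enclosed area = 2673/4 + 19/12 = 4019/6.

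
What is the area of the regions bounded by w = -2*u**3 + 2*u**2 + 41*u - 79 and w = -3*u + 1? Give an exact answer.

3901/6

Set the curves equal: -2*u**3 + 2*u**2 + 41*u - 79 = -3*u + 1, so -2*u**3 + 2*u**2 + 44*u - 80 = 0, which factors as -2*(u - 4)*(u - 2)*(u + 5) = 0. The curves meet at u = -5, 2, 4.
On [-5, 2], w = -3*u + 1 is on top; that piece has area ∫[-5,2] (-(-2*u**3 + 2*u**2 + 44*u - 80)) du = 3773/6.
On [2, 4], w = -2*u**3 + 2*u**2 + 41*u - 79 is on top; that piece has area ∫[2,4] (-2*u**3 + 2*u**2 + 44*u - 80) du = 64/3.
Total enclosed area = 3773/6 + 64/3 = 3901/6.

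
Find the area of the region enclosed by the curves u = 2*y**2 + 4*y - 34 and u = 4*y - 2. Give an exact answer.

Both boundary curves give u as a function of y, so integrate with respect to y. Setting them equal: 2*y**2 - 32 = 0, i.e. 2*(y - 4)*(y + 4) = 0, so they meet at y = -4, 4.
For y in [-4, 4], u = 2*y**2 + 4*y - 34 is on the left; area = ∫[-4,4] (-(2*y**2 - 32)) dy = 512/3.

512/3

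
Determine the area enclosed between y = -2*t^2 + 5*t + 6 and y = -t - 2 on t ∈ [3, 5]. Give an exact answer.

10

The difference (-2*t^2 + 5*t + 6) - (-t - 2) = -2*t^2 + 6*t + 8 changes sign at t = 4 inside [3, 5], so split the integral there.
∫[3,4] (-2*t^2 + 6*t + 8) dt = 13/3.
∫[4,5] (-2*t^2 + 6*t + 8) dt = -17/3; the area of that piece is 17/3.
Total area = 13/3 + 17/3 = 10.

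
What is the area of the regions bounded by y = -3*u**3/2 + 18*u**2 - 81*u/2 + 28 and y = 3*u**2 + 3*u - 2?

71/4

Set the curves equal: -3*u**3/2 + 18*u**2 - 81*u/2 + 28 = 3*u**2 + 3*u - 2, so -3*u**3/2 + 15*u**2 - 87*u/2 + 30 = 0, which factors as -3*(u - 5)*(u - 4)*(u - 1)/2 = 0. The curves meet at u = 1, 4, 5.
On [1, 4], y = 3*u**2 + 3*u - 2 is on top; that piece has area ∫[1,4] (-(-3*u**3/2 + 15*u**2 - 87*u/2 + 30)) du = 135/8.
On [4, 5], y = -3*u**3/2 + 18*u**2 - 81*u/2 + 28 is on top; that piece has area ∫[4,5] (-3*u**3/2 + 15*u**2 - 87*u/2 + 30) du = 7/8.
Total enclosed area = 135/8 + 7/8 = 71/4.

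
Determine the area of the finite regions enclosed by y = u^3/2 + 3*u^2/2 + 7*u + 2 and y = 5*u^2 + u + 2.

Set the curves equal: u^3/2 + 3*u^2/2 + 7*u + 2 = 5*u^2 + u + 2, so u^3/2 - 7*u^2/2 + 6*u = 0, which factors as u*(u - 4)*(u - 3)/2 = 0. The curves meet at u = 0, 3, 4.
On [0, 3], y = u^3/2 + 3*u^2/2 + 7*u + 2 is on top; that piece has area ∫[0,3] (u^3/2 - 7*u^2/2 + 6*u) du = 45/8.
On [3, 4], y = 5*u^2 + u + 2 is on top; that piece has area ∫[3,4] (-(u^3/2 - 7*u^2/2 + 6*u)) du = 7/24.
Total enclosed area = 45/8 + 7/24 = 71/12.

71/12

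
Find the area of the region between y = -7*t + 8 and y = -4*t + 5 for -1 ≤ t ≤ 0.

9/2

On [-1, 0], (-7*t + 8) - (-4*t + 5) = -3*t + 3 is ≥ 0 throughout, so the area is a single integral of |-3*t + 3|.
∫[-1,0] (-3*t + 3) dt = 9/2.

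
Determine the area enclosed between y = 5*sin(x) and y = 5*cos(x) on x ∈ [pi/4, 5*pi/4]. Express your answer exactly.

On [pi/4, 5*pi/4], (5*sin(x)) - (5*cos(x)) = 5*sin(x) - 5*cos(x) is ≥ 0 throughout, so the area is a single integral of |5*sin(x) - 5*cos(x)|.
∫[pi/4,5*pi/4] (5*sin(x) - 5*cos(x)) dx = 10*sqrt(2).

10*sqrt(2)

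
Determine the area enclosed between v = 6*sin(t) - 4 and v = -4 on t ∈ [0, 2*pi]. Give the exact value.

The difference (6*sin(t) - 4) - (-4) = 6*sin(t) changes sign at t = pi inside [0, 2*pi], so split the integral there.
∫[0,pi] (6*sin(t)) dt = 12.
∫[pi,2*pi] (6*sin(t)) dt = -12; the area of that piece is 12.
Total area = 12 + 12 = 24.

24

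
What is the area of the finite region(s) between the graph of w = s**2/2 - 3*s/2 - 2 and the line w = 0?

The curve meets the s-axis where s**2/2 - 3*s/2 - 2 = 0, i.e. (s - 4)*(s + 1)/2 = 0, at s = -1, 4.
On [-1, 4] the curve lies below the axis; ∫[-1,4] (s**2/2 - 3*s/2 - 2) ds = -125/12, giving area 125/12.

125/12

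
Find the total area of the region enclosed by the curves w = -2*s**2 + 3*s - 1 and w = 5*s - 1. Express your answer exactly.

Set the curves equal: -2*s**2 + 3*s - 1 = 5*s - 1, so -2*s**2 - 2*s = 0, which factors as -2*s*(s + 1) = 0. The curves meet at s = -1, 0.
On [-1, 0], w = -2*s**2 + 3*s - 1 is on top; that piece has area ∫[-1,0] (-2*s**2 - 2*s) ds = 1/3.

1/3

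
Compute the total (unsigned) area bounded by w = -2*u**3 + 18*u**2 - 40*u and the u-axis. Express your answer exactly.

131/2

The curve meets the u-axis where -2*u**3 + 18*u**2 - 40*u = 0, i.e. -2*u*(u - 5)*(u - 4) = 0, at u = 0, 4, 5.
On [0, 4] the curve lies below the axis; ∫[0,4] (-2*u**3 + 18*u**2 - 40*u) du = -64, giving area 64.
On [4, 5] the curve lies above the axis; ∫[4,5] (-2*u**3 + 18*u**2 - 40*u) du = 3/2, giving area 3/2.
Total area = 64 + 3/2 = 131/2.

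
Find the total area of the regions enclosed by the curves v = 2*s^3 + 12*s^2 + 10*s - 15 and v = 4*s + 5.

Set the curves equal: 2*s^3 + 12*s^2 + 10*s - 15 = 4*s + 5, so 2*s^3 + 12*s^2 + 6*s - 20 = 0, which factors as 2*(s - 1)*(s + 2)*(s + 5) = 0. The curves meet at s = -5, -2, 1.
On [-5, -2], v = 2*s^3 + 12*s^2 + 10*s - 15 is on top; that piece has area ∫[-5,-2] (2*s^3 + 12*s^2 + 6*s - 20) ds = 81/2.
On [-2, 1], v = 4*s + 5 is on top; that piece has area ∫[-2,1] (-(2*s^3 + 12*s^2 + 6*s - 20)) ds = 81/2.
Total enclosed area = 81/2 + 81/2 = 81.

81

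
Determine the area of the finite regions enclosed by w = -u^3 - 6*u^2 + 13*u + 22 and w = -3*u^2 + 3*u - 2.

407/4

Set the curves equal: -u^3 - 6*u^2 + 13*u + 22 = -3*u^2 + 3*u - 2, so -u^3 - 3*u^2 + 10*u + 24 = 0, which factors as -(u - 3)*(u + 2)*(u + 4) = 0. The curves meet at u = -4, -2, 3.
On [-4, -2], w = -3*u^2 + 3*u - 2 is on top; that piece has area ∫[-4,-2] (-(-u^3 - 3*u^2 + 10*u + 24)) du = 8.
On [-2, 3], w = -u^3 - 6*u^2 + 13*u + 22 is on top; that piece has area ∫[-2,3] (-u^3 - 3*u^2 + 10*u + 24) du = 375/4.
Total enclosed area = 8 + 375/4 = 407/4.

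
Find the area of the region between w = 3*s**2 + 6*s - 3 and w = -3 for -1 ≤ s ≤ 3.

The difference (3*s**2 + 6*s - 3) - (-3) = 3*s**2 + 6*s changes sign at s = 0 inside [-1, 3], so split the integral there.
∫[-1,0] (3*s**2 + 6*s) ds = -2; the area of that piece is 2.
∫[0,3] (3*s**2 + 6*s) ds = 54.
Total area = 2 + 54 = 56.

56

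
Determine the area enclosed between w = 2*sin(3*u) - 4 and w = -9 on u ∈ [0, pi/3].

On [0, pi/3], (2*sin(3*u) - 4) - (-9) = 2*sin(3*u) + 5 is ≥ 0 throughout, so the area is a single integral of |2*sin(3*u) + 5|.
∫[0,pi/3] (2*sin(3*u) + 5) du = 4/3 + 5*pi/3.

4/3 + 5*pi/3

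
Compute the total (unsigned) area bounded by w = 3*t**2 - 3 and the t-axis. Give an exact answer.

4

The curve meets the t-axis where 3*t**2 - 3 = 0, i.e. 3*(t - 1)*(t + 1) = 0, at t = -1, 1.
On [-1, 1] the curve lies below the axis; ∫[-1,1] (3*t**2 - 3) dt = -4, giving area 4.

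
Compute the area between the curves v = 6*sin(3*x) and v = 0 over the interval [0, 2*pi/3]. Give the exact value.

8

The difference (6*sin(3*x)) - (0) = 6*sin(3*x) changes sign at x = pi/3 inside [0, 2*pi/3], so split the integral there.
∫[0,pi/3] (6*sin(3*x)) dx = 4.
∫[pi/3,2*pi/3] (6*sin(3*x)) dx = -4; the area of that piece is 4.
Total area = 4 + 4 = 8.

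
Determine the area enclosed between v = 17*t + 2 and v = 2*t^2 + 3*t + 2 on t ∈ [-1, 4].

The difference (17*t + 2) - (2*t^2 + 3*t + 2) = -2*t^2 + 14*t changes sign at t = 0 inside [-1, 4], so split the integral there.
∫[-1,0] (-2*t^2 + 14*t) dt = -23/3; the area of that piece is 23/3.
∫[0,4] (-2*t^2 + 14*t) dt = 208/3.
Total area = 23/3 + 208/3 = 77.

77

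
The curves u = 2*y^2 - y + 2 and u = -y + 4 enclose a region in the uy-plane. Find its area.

8/3

Both boundary curves give u as a function of y, so integrate with respect to y. Setting them equal: 2*y^2 - 2 = 0, i.e. 2*(y - 1)*(y + 1) = 0, so they meet at y = -1, 1.
For y in [-1, 1], u = 2*y^2 - y + 2 is on the left; area = ∫[-1,1] (-(2*y^2 - 2)) dy = 8/3.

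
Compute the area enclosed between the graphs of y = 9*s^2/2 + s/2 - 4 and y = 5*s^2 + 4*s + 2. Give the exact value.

Set the curves equal: 9*s^2/2 + s/2 - 4 = 5*s^2 + 4*s + 2, so -s^2/2 - 7*s/2 - 6 = 0, which factors as -(s + 3)*(s + 4)/2 = 0. The curves meet at s = -4, -3.
On [-4, -3], y = 9*s^2/2 + s/2 - 4 is on top; that piece has area ∫[-4,-3] (-s^2/2 - 7*s/2 - 6) ds = 1/12.

1/12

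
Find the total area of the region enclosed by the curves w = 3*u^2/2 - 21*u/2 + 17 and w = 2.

Set the curves equal: 3*u^2/2 - 21*u/2 + 17 = 2, so 3*u^2/2 - 21*u/2 + 15 = 0, which factors as 3*(u - 5)*(u - 2)/2 = 0. The curves meet at u = 2, 5.
On [2, 5], w = 2 is on top; that piece has area ∫[2,5] (-(3*u^2/2 - 21*u/2 + 15)) du = 27/4.

27/4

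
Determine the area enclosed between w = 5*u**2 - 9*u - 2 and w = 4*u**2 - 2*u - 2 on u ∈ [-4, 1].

161/2

The difference (5*u**2 - 9*u - 2) - (4*u**2 - 2*u - 2) = u**2 - 7*u changes sign at u = 0 inside [-4, 1], so split the integral there.
∫[-4,0] (u**2 - 7*u) du = 232/3.
∫[0,1] (u**2 - 7*u) du = -19/6; the area of that piece is 19/6.
Total area = 232/3 + 19/6 = 161/2.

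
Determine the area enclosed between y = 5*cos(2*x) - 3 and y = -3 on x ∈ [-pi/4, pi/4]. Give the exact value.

5

On [-pi/4, pi/4], (5*cos(2*x) - 3) - (-3) = 5*cos(2*x) is ≥ 0 throughout, so the area is a single integral of |5*cos(2*x)|.
∫[-pi/4,pi/4] (5*cos(2*x)) dx = 5.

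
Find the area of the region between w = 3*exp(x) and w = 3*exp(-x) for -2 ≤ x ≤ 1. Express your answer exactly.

-12 + 3*exp(-2) + 3*exp(-1) + 3*exp(1) + 3*exp(2)

The difference (3*exp(x)) - (3*exp(-x)) = 3*exp(x) - 3*exp(-x) changes sign at x = 0 inside [-2, 1], so split the integral there.
∫[-2,0] (3*exp(x) - 3*exp(-x)) dx = -3*exp(2) - 3*exp(-2) + 6; the area of that piece is -6 + 3*exp(-2) + 3*exp(2).
∫[0,1] (3*exp(x) - 3*exp(-x)) dx = -6 + 3*exp(-1) + 3*exp(1).
Total area = (-6 + 3*exp(-2) + 3*exp(2)) + (-6 + 3*exp(-1) + 3*exp(1)) = -12 + 3*exp(-2) + 3*exp(-1) + 3*exp(1) + 3*exp(2).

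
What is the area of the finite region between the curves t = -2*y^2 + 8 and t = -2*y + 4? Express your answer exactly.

9

Both boundary curves give t as a function of y, so integrate with respect to y. Setting them equal: -2*y^2 + 2*y + 4 = 0, i.e. -2*(y - 2)*(y + 1) = 0, so they meet at y = -1, 2.
For y in [-1, 2], t = -2*y^2 + 8 is on the right; area = ∫[-1,2] (-2*y^2 + 2*y + 4) dy = 9.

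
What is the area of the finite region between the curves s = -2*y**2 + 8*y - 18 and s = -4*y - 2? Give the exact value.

8/3

Both boundary curves give s as a function of y, so integrate with respect to y. Setting them equal: -2*y**2 + 12*y - 16 = 0, i.e. -2*(y - 4)*(y - 2) = 0, so they meet at y = 2, 4.
For y in [2, 4], s = -2*y**2 + 8*y - 18 is on the right; area = ∫[2,4] (-2*y**2 + 12*y - 16) dy = 8/3.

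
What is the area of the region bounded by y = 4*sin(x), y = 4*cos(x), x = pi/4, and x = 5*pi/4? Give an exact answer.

On [pi/4, 5*pi/4], (4*sin(x)) - (4*cos(x)) = 4*sin(x) - 4*cos(x) is ≥ 0 throughout, so the area is a single integral of |4*sin(x) - 4*cos(x)|.
∫[pi/4,5*pi/4] (4*sin(x) - 4*cos(x)) dx = 8*sqrt(2).

8*sqrt(2)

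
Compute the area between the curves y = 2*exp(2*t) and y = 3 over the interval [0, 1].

-5 - 7*log(2)/2 + log(6)/2 + 5*log(3)/2 + exp(2)

The difference (2*exp(2*t)) - (3) = 2*exp(2*t) - 3 changes sign at t = -log(2)/2 + log(3)/2 inside [0, 1], so split the integral there.
∫[0,-log(2)/2 + log(3)/2] (2*exp(2*t) - 3) dt = log(2*sqrt(6)/9) + 1/2; the area of that piece is -1/2 + log(3*sqrt(6)/4).
∫[-log(2)/2 + log(3)/2,1] (2*exp(2*t) - 3) dt = -9/2 - 3*log(2)/2 + 3*log(3)/2 + exp(2).
Total area = (-1/2 + log(3*sqrt(6)/4)) + (-9/2 - 3*log(2)/2 + 3*log(3)/2 + exp(2)) = -5 - 7*log(2)/2 + log(6)/2 + 5*log(3)/2 + exp(2).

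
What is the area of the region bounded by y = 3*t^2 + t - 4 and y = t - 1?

Set the curves equal: 3*t^2 + t - 4 = t - 1, so 3*t^2 - 3 = 0, which factors as 3*(t - 1)*(t + 1) = 0. The curves meet at t = -1, 1.
On [-1, 1], y = t - 1 is on top; that piece has area ∫[-1,1] (-(3*t^2 - 3)) dt = 4.

4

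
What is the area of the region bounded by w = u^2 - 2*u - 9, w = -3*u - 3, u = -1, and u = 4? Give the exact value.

The difference (u^2 - 2*u - 9) - (-3*u - 3) = u^2 + u - 6 changes sign at u = 2 inside [-1, 4], so split the integral there.
∫[-1,2] (u^2 + u - 6) du = -27/2; the area of that piece is 27/2.
∫[2,4] (u^2 + u - 6) du = 38/3.
Total area = 27/2 + 38/3 = 157/6.

157/6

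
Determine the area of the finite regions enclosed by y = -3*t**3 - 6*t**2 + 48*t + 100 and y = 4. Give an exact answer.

Set the curves equal: -3*t**3 - 6*t**2 + 48*t + 100 = 4, so -3*t**3 - 6*t**2 + 48*t + 96 = 0, which factors as -3*(t - 4)*(t + 2)*(t + 4) = 0. The curves meet at t = -4, -2, 4.
On [-4, -2], y = 4 is on top; that piece has area ∫[-4,-2] (-(-3*t**3 - 6*t**2 + 48*t + 96)) dt = 28.
On [-2, 4], y = -3*t**3 - 6*t**2 + 48*t + 100 is on top; that piece has area ∫[-2,4] (-3*t**3 - 6*t**2 + 48*t + 96) dt = 540.
Total enclosed area = 28 + 540 = 568.

568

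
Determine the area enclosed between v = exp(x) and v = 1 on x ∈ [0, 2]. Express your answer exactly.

-3 + exp(2)

On [0, 2], (exp(x)) - (1) = exp(x) - 1 is ≥ 0 throughout, so the area is a single integral of |exp(x) - 1|.
∫[0,2] (exp(x) - 1) dx = -3 + exp(2).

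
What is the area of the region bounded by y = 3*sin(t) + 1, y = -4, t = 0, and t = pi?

6 + 5*pi

On [0, pi], (3*sin(t) + 1) - (-4) = 3*sin(t) + 5 is ≥ 0 throughout, so the area is a single integral of |3*sin(t) + 5|.
∫[0,pi] (3*sin(t) + 5) dt = 6 + 5*pi.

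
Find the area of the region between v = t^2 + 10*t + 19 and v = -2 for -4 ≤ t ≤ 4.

The difference (t^2 + 10*t + 19) - (-2) = t^2 + 10*t + 21 changes sign at t = -3 inside [-4, 4], so split the integral there.
∫[-4,-3] (t^2 + 10*t + 21) dt = -5/3; the area of that piece is 5/3.
∫[-3,4] (t^2 + 10*t + 21) dt = 637/3.
Total area = 5/3 + 637/3 = 214.

214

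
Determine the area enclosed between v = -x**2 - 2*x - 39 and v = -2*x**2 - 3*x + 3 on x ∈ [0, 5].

935/6

On [0, 5], (-x**2 - 2*x - 39) - (-2*x**2 - 3*x + 3) = x**2 + x - 42 is ≤ 0 throughout, so the area is a single integral of |x**2 + x - 42|.
∫[0,5] (x**2 + x - 42) dx = -935/6; the area of that piece is 935/6.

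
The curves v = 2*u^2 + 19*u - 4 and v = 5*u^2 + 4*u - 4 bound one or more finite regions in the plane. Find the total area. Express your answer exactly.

Set the curves equal: 2*u^2 + 19*u - 4 = 5*u^2 + 4*u - 4, so -3*u^2 + 15*u = 0, which factors as -3*u*(u - 5) = 0. The curves meet at u = 0, 5.
On [0, 5], v = 2*u^2 + 19*u - 4 is on top; that piece has area ∫[0,5] (-3*u^2 + 15*u) du = 125/2.

125/2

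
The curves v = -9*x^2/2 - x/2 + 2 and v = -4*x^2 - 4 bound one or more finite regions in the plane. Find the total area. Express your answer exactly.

Set the curves equal: -9*x^2/2 - x/2 + 2 = -4*x^2 - 4, so -x^2/2 - x/2 + 6 = 0, which factors as -(x - 3)*(x + 4)/2 = 0. The curves meet at x = -4, 3.
On [-4, 3], v = -9*x^2/2 - x/2 + 2 is on top; that piece has area ∫[-4,3] (-x^2/2 - x/2 + 6) dx = 343/12.

343/12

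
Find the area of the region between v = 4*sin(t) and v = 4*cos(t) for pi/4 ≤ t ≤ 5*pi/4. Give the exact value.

8*sqrt(2)

On [pi/4, 5*pi/4], (4*sin(t)) - (4*cos(t)) = 4*sin(t) - 4*cos(t) is ≥ 0 throughout, so the area is a single integral of |4*sin(t) - 4*cos(t)|.
∫[pi/4,5*pi/4] (4*sin(t) - 4*cos(t)) dt = 8*sqrt(2).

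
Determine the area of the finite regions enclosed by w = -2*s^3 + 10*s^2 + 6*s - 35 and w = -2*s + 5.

Set the curves equal: -2*s^3 + 10*s^2 + 6*s - 35 = -2*s + 5, so -2*s^3 + 10*s^2 + 8*s - 40 = 0, which factors as -2*(s - 5)*(s - 2)*(s + 2) = 0. The curves meet at s = -2, 2, 5.
On [-2, 2], w = -2*s + 5 is on top; that piece has area ∫[-2,2] (-(-2*s^3 + 10*s^2 + 8*s - 40)) ds = 320/3.
On [2, 5], w = -2*s^3 + 10*s^2 + 6*s - 35 is on top; that piece has area ∫[2,5] (-2*s^3 + 10*s^2 + 8*s - 40) ds = 99/2.
Total enclosed area = 320/3 + 99/2 = 937/6.

937/6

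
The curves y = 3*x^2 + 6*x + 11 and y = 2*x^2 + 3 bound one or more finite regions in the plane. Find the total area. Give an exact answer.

4/3

Set the curves equal: 3*x^2 + 6*x + 11 = 2*x^2 + 3, so x^2 + 6*x + 8 = 0, which factors as (x + 2)*(x + 4) = 0. The curves meet at x = -4, -2.
On [-4, -2], y = 2*x^2 + 3 is on top; that piece has area ∫[-4,-2] (-(x^2 + 6*x + 8)) dx = 4/3.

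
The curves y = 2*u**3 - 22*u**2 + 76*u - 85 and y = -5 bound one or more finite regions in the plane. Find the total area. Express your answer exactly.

Set the curves equal: 2*u**3 - 22*u**2 + 76*u - 85 = -5, so 2*u**3 - 22*u**2 + 76*u - 80 = 0, which factors as 2*(u - 5)*(u - 4)*(u - 2) = 0. The curves meet at u = 2, 4, 5.
On [2, 4], y = 2*u**3 - 22*u**2 + 76*u - 85 is on top; that piece has area ∫[2,4] (2*u**3 - 22*u**2 + 76*u - 80) du = 16/3.
On [4, 5], y = -5 is on top; that piece has area ∫[4,5] (-(2*u**3 - 22*u**2 + 76*u - 80)) du = 5/6.
Total enclosed area = 16/3 + 5/6 = 37/6.

37/6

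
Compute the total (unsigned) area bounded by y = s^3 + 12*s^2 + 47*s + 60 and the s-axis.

The curve meets the s-axis where s^3 + 12*s^2 + 47*s + 60 = 0, i.e. (s + 3)*(s + 4)*(s + 5) = 0, at s = -5, -4, -3.
On [-5, -4] the curve lies above the axis; ∫[-5,-4] (s^3 + 12*s^2 + 47*s + 60) ds = 1/4, giving area 1/4.
On [-4, -3] the curve lies below the axis; ∫[-4,-3] (s^3 + 12*s^2 + 47*s + 60) ds = -1/4, giving area 1/4.
Total area = 1/4 + 1/4 = 1/2.

1/2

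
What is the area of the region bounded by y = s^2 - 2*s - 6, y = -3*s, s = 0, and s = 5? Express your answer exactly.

233/6

The difference (s^2 - 2*s - 6) - (-3*s) = s^2 + s - 6 changes sign at s = 2 inside [0, 5], so split the integral there.
∫[0,2] (s^2 + s - 6) ds = -22/3; the area of that piece is 22/3.
∫[2,5] (s^2 + s - 6) ds = 63/2.
Total area = 22/3 + 63/2 = 233/6.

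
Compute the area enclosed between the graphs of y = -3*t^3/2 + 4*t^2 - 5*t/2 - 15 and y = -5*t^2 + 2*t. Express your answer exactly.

Set the curves equal: -3*t^3/2 + 4*t^2 - 5*t/2 - 15 = -5*t^2 + 2*t, so -3*t^3/2 + 9*t^2 - 9*t/2 - 15 = 0, which factors as -3*(t - 5)*(t - 2)*(t + 1)/2 = 0. The curves meet at t = -1, 2, 5.
On [-1, 2], y = -5*t^2 + 2*t is on top; that piece has area ∫[-1,2] (-(-3*t^3/2 + 9*t^2 - 9*t/2 - 15)) dt = 243/8.
On [2, 5], y = -3*t^3/2 + 4*t^2 - 5*t/2 - 15 is on top; that piece has area ∫[2,5] (-3*t^3/2 + 9*t^2 - 9*t/2 - 15) dt = 243/8.
Total enclosed area = 243/8 + 243/8 = 243/4.

243/4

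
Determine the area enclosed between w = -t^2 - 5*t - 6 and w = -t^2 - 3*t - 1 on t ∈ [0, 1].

6

On [0, 1], (-t^2 - 5*t - 6) - (-t^2 - 3*t - 1) = -2*t - 5 is ≤ 0 throughout, so the area is a single integral of |-2*t - 5|.
∫[0,1] (-2*t - 5) dt = -6; the area of that piece is 6.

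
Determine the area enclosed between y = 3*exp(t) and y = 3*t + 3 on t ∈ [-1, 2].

-27/2 - 3*exp(-1) + 3*exp(2)

On [-1, 2], (3*exp(t)) - (3*t + 3) = -3*t + 3*exp(t) - 3 is ≥ 0 throughout, so the area is a single integral of |-3*t + 3*exp(t) - 3|.
∫[-1,2] (-3*t + 3*exp(t) - 3) dt = -27/2 - 3*exp(-1) + 3*exp(2).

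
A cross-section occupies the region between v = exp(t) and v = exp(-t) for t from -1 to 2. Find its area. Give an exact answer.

The difference (exp(t)) - (exp(-t)) = exp(t) - exp(-t) changes sign at t = 0 inside [-1, 2], so split the integral there.
∫[-1,0] (exp(t) - exp(-t)) dt = -exp(1) - exp(-1) + 2; the area of that piece is -2 + exp(-1) + exp(1).
∫[0,2] (exp(t) - exp(-t)) dt = -2 + exp(-2) + exp(2).
Total area = (-2 + exp(-1) + exp(1)) + (-2 + exp(-2) + exp(2)) = -4 + exp(-2) + exp(-1) + exp(1) + exp(2).

-4 + exp(-2) + exp(-1) + exp(1) + exp(2)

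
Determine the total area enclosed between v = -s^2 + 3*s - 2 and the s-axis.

1/6

The curve meets the s-axis where -s^2 + 3*s - 2 = 0, i.e. -(s - 2)*(s - 1) = 0, at s = 1, 2.
On [1, 2] the curve lies above the axis; ∫[1,2] (-s^2 + 3*s - 2) ds = 1/6, giving area 1/6.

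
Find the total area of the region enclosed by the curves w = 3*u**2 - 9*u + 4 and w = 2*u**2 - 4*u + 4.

125/6

Set the curves equal: 3*u**2 - 9*u + 4 = 2*u**2 - 4*u + 4, so u**2 - 5*u = 0, which factors as u*(u - 5) = 0. The curves meet at u = 0, 5.
On [0, 5], w = 2*u**2 - 4*u + 4 is on top; that piece has area ∫[0,5] (-(u**2 - 5*u)) du = 125/6.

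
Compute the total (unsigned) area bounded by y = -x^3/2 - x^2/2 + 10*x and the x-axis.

The curve meets the x-axis where -x^3/2 - x^2/2 + 10*x = 0, i.e. -x*(x - 4)*(x + 5)/2 = 0, at x = -5, 0, 4.
On [-5, 0] the curve lies below the axis; ∫[-5,0] (-x^3/2 - x^2/2 + 10*x) dx = -1625/24, giving area 1625/24.
On [0, 4] the curve lies above the axis; ∫[0,4] (-x^3/2 - x^2/2 + 10*x) dx = 112/3, giving area 112/3.
Total area = 1625/24 + 112/3 = 2521/24.

2521/24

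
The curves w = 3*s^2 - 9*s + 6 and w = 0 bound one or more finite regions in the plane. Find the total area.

Set the curves equal: 3*s^2 - 9*s + 6 = 0, so 3*s^2 - 9*s + 6 = 0, which factors as 3*(s - 2)*(s - 1) = 0. The curves meet at s = 1, 2.
On [1, 2], w = 0 is on top; that piece has area ∫[1,2] (-(3*s^2 - 9*s + 6)) ds = 1/2.

1/2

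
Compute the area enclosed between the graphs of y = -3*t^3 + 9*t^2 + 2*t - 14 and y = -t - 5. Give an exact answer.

24

Set the curves equal: -3*t^3 + 9*t^2 + 2*t - 14 = -t - 5, so -3*t^3 + 9*t^2 + 3*t - 9 = 0, which factors as -3*(t - 3)*(t - 1)*(t + 1) = 0. The curves meet at t = -1, 1, 3.
On [-1, 1], y = -t - 5 is on top; that piece has area ∫[-1,1] (-(-3*t^3 + 9*t^2 + 3*t - 9)) dt = 12.
On [1, 3], y = -3*t^3 + 9*t^2 + 2*t - 14 is on top; that piece has area ∫[1,3] (-3*t^3 + 9*t^2 + 3*t - 9) dt = 12.
Total enclosed area = 12 + 12 = 24.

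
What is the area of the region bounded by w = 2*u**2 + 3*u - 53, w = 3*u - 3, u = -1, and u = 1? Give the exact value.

On [-1, 1], (2*u**2 + 3*u - 53) - (3*u - 3) = 2*u**2 - 50 is ≤ 0 throughout, so the area is a single integral of |2*u**2 - 50|.
∫[-1,1] (2*u**2 - 50) du = -296/3; the area of that piece is 296/3.

296/3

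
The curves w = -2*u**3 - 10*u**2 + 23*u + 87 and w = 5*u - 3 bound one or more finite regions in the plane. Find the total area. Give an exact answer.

Set the curves equal: -2*u**3 - 10*u**2 + 23*u + 87 = 5*u - 3, so -2*u**3 - 10*u**2 + 18*u + 90 = 0, which factors as -2*(u - 3)*(u + 3)*(u + 5) = 0. The curves meet at u = -5, -3, 3.
On [-5, -3], w = 5*u - 3 is on top; that piece has area ∫[-5,-3] (-(-2*u**3 - 10*u**2 + 18*u + 90)) du = 56/3.
On [-3, 3], w = -2*u**3 - 10*u**2 + 23*u + 87 is on top; that piece has area ∫[-3,3] (-2*u**3 - 10*u**2 + 18*u + 90) du = 360.
Total enclosed area = 56/3 + 360 = 1136/3.

1136/3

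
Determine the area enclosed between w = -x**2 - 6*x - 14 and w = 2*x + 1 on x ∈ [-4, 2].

202/3

The difference (-x**2 - 6*x - 14) - (2*x + 1) = -x**2 - 8*x - 15 changes sign at x = -3 inside [-4, 2], so split the integral there.
∫[-4,-3] (-x**2 - 8*x - 15) dx = 2/3.
∫[-3,2] (-x**2 - 8*x - 15) dx = -200/3; the area of that piece is 200/3.
Total area = 2/3 + 200/3 = 202/3.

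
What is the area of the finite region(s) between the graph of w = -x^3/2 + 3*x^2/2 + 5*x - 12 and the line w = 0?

The curve meets the x-axis where -x^3/2 + 3*x^2/2 + 5*x - 12 = 0, i.e. -(x - 4)*(x - 2)*(x + 3)/2 = 0, at x = -3, 2, 4.
On [-3, 2] the curve lies below the axis; ∫[-3,2] (-x^3/2 + 3*x^2/2 + 5*x - 12) dx = -375/8, giving area 375/8.
On [2, 4] the curve lies above the axis; ∫[2,4] (-x^3/2 + 3*x^2/2 + 5*x - 12) dx = 4, giving area 4.
Total area = 375/8 + 4 = 407/8.

407/8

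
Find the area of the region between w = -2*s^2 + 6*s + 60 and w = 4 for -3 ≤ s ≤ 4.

On [-3, 4], (-2*s^2 + 6*s + 60) - (4) = -2*s^2 + 6*s + 56 is ≥ 0 throughout, so the area is a single integral of |-2*s^2 + 6*s + 56|.
∫[-3,4] (-2*s^2 + 6*s + 56) ds = 1057/3.

1057/3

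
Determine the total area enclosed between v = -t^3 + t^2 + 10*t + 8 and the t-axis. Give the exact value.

443/6

The curve meets the t-axis where -t^3 + t^2 + 10*t + 8 = 0, i.e. -(t - 4)*(t + 1)*(t + 2) = 0, at t = -2, -1, 4.
On [-2, -1] the curve lies below the axis; ∫[-2,-1] (-t^3 + t^2 + 10*t + 8) dt = -11/12, giving area 11/12.
On [-1, 4] the curve lies above the axis; ∫[-1,4] (-t^3 + t^2 + 10*t + 8) dt = 875/12, giving area 875/12.
Total area = 11/12 + 875/12 = 443/6.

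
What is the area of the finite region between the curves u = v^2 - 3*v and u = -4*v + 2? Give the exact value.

Both boundary curves give u as a function of v, so integrate with respect to v. Setting them equal: v^2 + v - 2 = 0, i.e. (v - 1)*(v + 2) = 0, so they meet at v = -2, 1.
For v in [-2, 1], u = v^2 - 3*v is on the left; area = ∫[-2,1] (-(v^2 + v - 2)) dv = 9/2.

9/2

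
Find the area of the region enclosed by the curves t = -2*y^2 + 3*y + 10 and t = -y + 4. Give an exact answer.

Both boundary curves give t as a function of y, so integrate with respect to y. Setting them equal: -2*y^2 + 4*y + 6 = 0, i.e. -2*(y - 3)*(y + 1) = 0, so they meet at y = -1, 3.
For y in [-1, 3], t = -2*y^2 + 3*y + 10 is on the right; area = ∫[-1,3] (-2*y^2 + 4*y + 6) dy = 64/3.

64/3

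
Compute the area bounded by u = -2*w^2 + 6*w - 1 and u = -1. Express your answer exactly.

9

Both boundary curves give u as a function of w, so integrate with respect to w. Setting them equal: -2*w^2 + 6*w = 0, i.e. -2*w*(w - 3) = 0, so they meet at w = 0, 3.
For w in [0, 3], u = -2*w^2 + 6*w - 1 is on the right; area = ∫[0,3] (-2*w^2 + 6*w) dw = 9.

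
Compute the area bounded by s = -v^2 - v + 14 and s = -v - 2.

Both boundary curves give s as a function of v, so integrate with respect to v. Setting them equal: -v^2 + 16 = 0, i.e. -(v - 4)*(v + 4) = 0, so they meet at v = -4, 4.
For v in [-4, 4], s = -v^2 - v + 14 is on the right; area = ∫[-4,4] (-v^2 + 16) dv = 256/3.

256/3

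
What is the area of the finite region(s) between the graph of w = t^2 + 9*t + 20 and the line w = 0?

1/6

The curve meets the t-axis where t^2 + 9*t + 20 = 0, i.e. (t + 4)*(t + 5) = 0, at t = -5, -4.
On [-5, -4] the curve lies below the axis; ∫[-5,-4] (t^2 + 9*t + 20) dt = -1/6, giving area 1/6.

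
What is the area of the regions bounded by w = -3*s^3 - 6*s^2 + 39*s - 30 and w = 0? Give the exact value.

Set the curves equal: -3*s^3 - 6*s^2 + 39*s - 30 = 0, so -3*s^3 - 6*s^2 + 39*s - 30 = 0, which factors as -3*(s - 2)*(s - 1)*(s + 5) = 0. The curves meet at s = -5, 1, 2.
On [-5, 1], w = 0 is on top; that piece has area ∫[-5,1] (-(-3*s^3 - 6*s^2 + 39*s - 30)) ds = 432.
On [1, 2], w = -3*s^3 - 6*s^2 + 39*s - 30 is on top; that piece has area ∫[1,2] (-3*s^3 - 6*s^2 + 39*s - 30) ds = 13/4.
Total enclosed area = 432 + 13/4 = 1741/4.

1741/4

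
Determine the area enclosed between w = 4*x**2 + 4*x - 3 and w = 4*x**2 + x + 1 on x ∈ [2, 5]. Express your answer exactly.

39/2

On [2, 5], (4*x**2 + 4*x - 3) - (4*x**2 + x + 1) = 3*x - 4 is ≥ 0 throughout, so the area is a single integral of |3*x - 4|.
∫[2,5] (3*x - 4) dx = 39/2.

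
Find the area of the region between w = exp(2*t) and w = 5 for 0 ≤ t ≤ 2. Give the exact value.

The difference (exp(2*t)) - (5) = exp(2*t) - 5 changes sign at t = log(5)/2 inside [0, 2], so split the integral there.
∫[0,log(5)/2] (exp(2*t) - 5) dt = 2 - 5*log(5)/2; the area of that piece is -2 + 5*log(5)/2.
∫[log(5)/2,2] (exp(2*t) - 5) dt = -25/2 + 5*log(5)/2 + exp(4)/2.
Total area = (-2 + 5*log(5)/2) + (-25/2 + 5*log(5)/2 + exp(4)/2) = -29/2 + 5*log(5) + exp(4)/2.

-29/2 + 5*log(5) + exp(4)/2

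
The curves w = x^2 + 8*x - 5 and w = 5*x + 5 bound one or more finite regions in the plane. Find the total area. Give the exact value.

343/6

Set the curves equal: x^2 + 8*x - 5 = 5*x + 5, so x^2 + 3*x - 10 = 0, which factors as (x - 2)*(x + 5) = 0. The curves meet at x = -5, 2.
On [-5, 2], w = 5*x + 5 is on top; that piece has area ∫[-5,2] (-(x^2 + 3*x - 10)) dx = 343/6.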